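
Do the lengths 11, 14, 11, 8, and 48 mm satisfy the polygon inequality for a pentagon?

For a pentagon, each side must be shorter than the sum of the others.
Here the longest side is 48, but the remaining 4 sides sum to only 44.

No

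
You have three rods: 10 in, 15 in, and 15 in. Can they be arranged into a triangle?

The longest side is 15, and the other two sum to 25.
Since 25 > 15, the triangle inequality holds.

Yes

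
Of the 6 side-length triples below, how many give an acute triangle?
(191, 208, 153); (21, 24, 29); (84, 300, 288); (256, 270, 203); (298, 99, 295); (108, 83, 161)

(191,208,153): 153²+191² = 59890 > 43264 = 208² → acute
(21,24,29): 21²+24² = 1017 > 841 = 29² → acute
(84,300,288): 84²+288² = 90000 = 300² → right
(256,270,203): 203²+256² = 106745 > 72900 = 270² → acute
(298,99,295): 99²+295² = 96826 > 88804 = 298² → acute
(108,83,161): 83²+108² = 18553 < 25921 = 161² → obtuse
4 of the 6 are acute.

4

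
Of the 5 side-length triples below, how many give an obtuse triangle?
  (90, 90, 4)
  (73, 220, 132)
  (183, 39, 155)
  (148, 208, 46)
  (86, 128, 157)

2

(90,90,4): 4²+90² = 8116 > 8100 = 90² → acute
(73,220,132): 73+132 ≤ 220, not a triangle
(183,39,155): 39²+155² = 25546 < 33489 = 183² → obtuse
(148,208,46): 46+148 ≤ 208, not a triangle
(86,128,157): 86²+128² = 23780 < 24649 = 157² → obtuse
2 of the 5 are obtuse.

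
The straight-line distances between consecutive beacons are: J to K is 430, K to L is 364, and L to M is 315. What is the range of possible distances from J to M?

The maximum is all hops collinear in one direction: 430 + 364 + 315 = 1109.
The longest hop is 430; the others sum to 679. Since 430 ≤ 679, the path can fold back on itself completely, so the minimum distance is 0.

0 ≤ JM ≤ 1109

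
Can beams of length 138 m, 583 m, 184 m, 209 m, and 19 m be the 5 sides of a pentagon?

For a pentagon, each side must be shorter than the sum of the others.
Here the longest side is 583, but the remaining 4 sides sum to only 550.

No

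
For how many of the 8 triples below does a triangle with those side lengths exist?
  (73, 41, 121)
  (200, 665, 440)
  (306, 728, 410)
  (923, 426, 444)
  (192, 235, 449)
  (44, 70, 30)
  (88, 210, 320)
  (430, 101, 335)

2

(41,73,121): 41+73 ≤ 121 → not valid
(200,440,665): 200+440 ≤ 665 → not valid
(306,410,728): 306+410 ≤ 728 → not valid
(426,444,923): 426+444 ≤ 923 → not valid
(192,235,449): 192+235 ≤ 449 → not valid
(30,44,70): 30+44 > 70 → valid
(88,210,320): 88+210 ≤ 320 → not valid
(101,335,430): 101+335 > 430 → valid
2 of the 8 triples form a triangle.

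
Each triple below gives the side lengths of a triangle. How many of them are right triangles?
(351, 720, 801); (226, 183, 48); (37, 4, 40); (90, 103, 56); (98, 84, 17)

(351,720,801): 351²+720² = 641601 = 801² → right
(226,183,48): 48²+183² = 35793 < 51076 = 226² → obtuse
(37,4,40): 4²+37² = 1385 < 1600 = 40² → obtuse
(90,103,56): 56²+90² = 11236 > 10609 = 103² → acute
(98,84,17): 17²+84² = 7345 < 9604 = 98² → obtuse
1 of the 5 is right.

1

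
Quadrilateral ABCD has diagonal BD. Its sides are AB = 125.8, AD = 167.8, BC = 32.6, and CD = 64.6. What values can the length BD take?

From triangle ABD: |125.8 − 167.8| < BD < 125.8 + 167.8, i.e. 42.0 < BD < 293.6.
From triangle CBD: 32.0 < BD < 97.2.
Both must hold, so BD lies in the intersection.

42.0 < BD < 97.2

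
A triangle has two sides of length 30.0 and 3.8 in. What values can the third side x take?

26.2 < x < 33.8 (in)

By the triangle inequality, x must be less than 30.0 + 3.8 = 33.8 and greater than |30.0 − 3.8| = 26.2.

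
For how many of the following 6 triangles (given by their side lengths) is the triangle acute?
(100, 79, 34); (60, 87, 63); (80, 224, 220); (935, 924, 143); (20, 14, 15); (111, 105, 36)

2

(100,79,34): 34²+79² = 7397 < 10000 = 100² → obtuse
(60,87,63): 60²+63² = 7569 = 87² → right
(80,224,220): 80²+220² = 54800 > 50176 = 224² → acute
(935,924,143): 143²+924² = 874225 = 935² → right
(20,14,15): 14²+15² = 421 > 400 = 20² → acute
(111,105,36): 36²+105² = 12321 = 111² → right
2 of the 6 are acute.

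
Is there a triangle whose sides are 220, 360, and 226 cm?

The longest side is 360, and the other two sum to 446.
Since 446 > 360, the triangle inequality holds.

Yes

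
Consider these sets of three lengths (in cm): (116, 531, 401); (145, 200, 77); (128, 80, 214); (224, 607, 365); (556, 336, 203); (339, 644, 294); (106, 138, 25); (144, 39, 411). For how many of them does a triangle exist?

(116,401,531): 116+401 ≤ 531 → not valid
(77,145,200): 77+145 > 200 → valid
(80,128,214): 80+128 ≤ 214 → not valid
(224,365,607): 224+365 ≤ 607 → not valid
(203,336,556): 203+336 ≤ 556 → not valid
(294,339,644): 294+339 ≤ 644 → not valid
(25,106,138): 25+106 ≤ 138 → not valid
(39,144,411): 39+144 ≤ 411 → not valid
1 of the 8 triples forms a triangle.

1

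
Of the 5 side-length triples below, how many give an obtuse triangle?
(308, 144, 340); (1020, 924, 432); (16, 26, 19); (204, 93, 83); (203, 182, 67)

2

(308,144,340): 144²+308² = 115600 = 340² → right
(1020,924,432): 432²+924² = 1040400 = 1020² → right
(16,26,19): 16²+19² = 617 < 676 = 26² → obtuse
(204,93,83): 83+93 ≤ 204, not a triangle
(203,182,67): 67²+182² = 37613 < 41209 = 203² → obtuse
2 of the 5 are obtuse.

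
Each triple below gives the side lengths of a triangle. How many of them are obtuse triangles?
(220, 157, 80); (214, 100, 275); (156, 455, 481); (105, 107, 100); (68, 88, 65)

(220,157,80): 80²+157² = 31049 < 48400 = 220² → obtuse
(214,100,275): 100²+214² = 55796 < 75625 = 275² → obtuse
(156,455,481): 156²+455² = 231361 = 481² → right
(105,107,100): 100²+105² = 21025 > 11449 = 107² → acute
(68,88,65): 65²+68² = 8849 > 7744 = 88² → acute
2 of the 5 are obtuse.

2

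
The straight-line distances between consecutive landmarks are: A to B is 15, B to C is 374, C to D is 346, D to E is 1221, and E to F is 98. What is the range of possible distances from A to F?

The maximum is all hops collinear in one direction: 15 + 374 + 346 + 1221 + 98 = 2054.
The longest hop is 1221; the others sum to 833. Folding the others back against it leaves at least 1221 − 833 = 388.

388 ≤ AF ≤ 2054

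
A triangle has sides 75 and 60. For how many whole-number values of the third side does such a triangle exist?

119

The third side lies in the open interval (15, 135).
Integers from 16 to 134 inclusive: 134 − 16 + 1 = 119.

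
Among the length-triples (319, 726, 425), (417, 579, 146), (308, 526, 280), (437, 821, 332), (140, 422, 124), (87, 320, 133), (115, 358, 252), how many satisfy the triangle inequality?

(319,425,726): 319+425 > 726 → valid
(146,417,579): 146+417 ≤ 579 → not valid
(280,308,526): 280+308 > 526 → valid
(332,437,821): 332+437 ≤ 821 → not valid
(124,140,422): 124+140 ≤ 422 → not valid
(87,133,320): 87+133 ≤ 320 → not valid
(115,252,358): 115+252 > 358 → valid
3 of the 7 triples form a triangle.

3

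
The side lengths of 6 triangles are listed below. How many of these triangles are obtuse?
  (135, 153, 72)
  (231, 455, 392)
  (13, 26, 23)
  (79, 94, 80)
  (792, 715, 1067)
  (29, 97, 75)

1

(135,153,72): 72²+135² = 23409 = 153² → right
(231,455,392): 231²+392² = 207025 = 455² → right
(13,26,23): 13²+23² = 698 > 676 = 26² → acute
(79,94,80): 79²+80² = 12641 > 8836 = 94² → acute
(792,715,1067): 715²+792² = 1138489 = 1067² → right
(29,97,75): 29²+75² = 6466 < 9409 = 97² → obtuse
1 of the 6 is obtuse.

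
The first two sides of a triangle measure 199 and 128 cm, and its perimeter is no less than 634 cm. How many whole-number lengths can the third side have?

Triangle inequality: 71 < x < 327. Perimeter ≥ 634 gives x ≥ 634 − 199 − 128 = 307.
So 307 ≤ x < 327; integers 307 through 326: 20 values.

20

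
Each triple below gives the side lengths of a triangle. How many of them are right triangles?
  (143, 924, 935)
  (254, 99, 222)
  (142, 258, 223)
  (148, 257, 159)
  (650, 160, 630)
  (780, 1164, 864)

3

(143,924,935): 143²+924² = 874225 = 935² → right
(254,99,222): 99²+222² = 59085 < 64516 = 254² → obtuse
(142,258,223): 142²+223² = 69893 > 66564 = 258² → acute
(148,257,159): 148²+159² = 47185 < 66049 = 257² → obtuse
(650,160,630): 160²+630² = 422500 = 650² → right
(780,1164,864): 780²+864² = 1354896 = 1164² → right
3 of the 6 are right.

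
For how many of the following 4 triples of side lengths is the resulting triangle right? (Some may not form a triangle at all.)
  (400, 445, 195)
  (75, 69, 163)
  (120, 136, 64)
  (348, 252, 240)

(400,445,195): 195²+400² = 198025 = 445² → right
(75,69,163): 69+75 ≤ 163, not a triangle
(120,136,64): 64²+120² = 18496 = 136² → right
(348,252,240): 240²+252² = 121104 = 348² → right
3 of the 4 are right.

3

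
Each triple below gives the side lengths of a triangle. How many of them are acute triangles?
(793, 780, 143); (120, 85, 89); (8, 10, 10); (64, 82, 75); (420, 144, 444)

(793,780,143): 143²+780² = 628849 = 793² → right
(120,85,89): 85²+89² = 15146 > 14400 = 120² → acute
(8,10,10): 8²+10² = 164 > 100 = 10² → acute
(64,82,75): 64²+75² = 9721 > 6724 = 82² → acute
(420,144,444): 144²+420² = 197136 = 444² → right
3 of the 5 are acute.

3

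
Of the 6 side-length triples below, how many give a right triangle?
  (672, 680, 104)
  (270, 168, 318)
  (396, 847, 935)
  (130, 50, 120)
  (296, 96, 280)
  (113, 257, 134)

(672,680,104): 104²+672² = 462400 = 680² → right
(270,168,318): 168²+270² = 101124 = 318² → right
(396,847,935): 396²+847² = 874225 = 935² → right
(130,50,120): 50²+120² = 16900 = 130² → right
(296,96,280): 96²+280² = 87616 = 296² → right
(113,257,134): 113+134 ≤ 257, not a triangle
5 of the 6 are right.

5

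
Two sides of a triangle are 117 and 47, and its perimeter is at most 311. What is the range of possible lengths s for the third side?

Triangle inequality alone gives 70 < s < 164.
The perimeter condition gives s ≤ 311 − 117 − 47 = 147.
Intersecting the two: 70 < s ≤ 147.

70 < s ≤ 147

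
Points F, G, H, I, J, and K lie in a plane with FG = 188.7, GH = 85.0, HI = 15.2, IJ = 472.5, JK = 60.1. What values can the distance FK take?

The maximum is all hops collinear in one direction: 188.7 + 85.0 + 15.2 + 472.5 + 60.1 = 821.5.
The longest hop is 472.5; the others sum to 349.0. Folding the others back against it leaves at least 472.5 − 349.0 = 123.5.

123.5 ≤ FK ≤ 821.5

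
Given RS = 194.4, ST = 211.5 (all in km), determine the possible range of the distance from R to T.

17.1 ≤ RT ≤ 405.9 km

By the triangle inequality, |194.4 − 211.5| ≤ RT ≤ 194.4 + 211.5.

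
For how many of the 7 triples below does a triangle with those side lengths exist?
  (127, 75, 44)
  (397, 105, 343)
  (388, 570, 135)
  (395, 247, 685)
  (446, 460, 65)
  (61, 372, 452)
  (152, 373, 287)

(44,75,127): 44+75 ≤ 127 → not valid
(105,343,397): 105+343 > 397 → valid
(135,388,570): 135+388 ≤ 570 → not valid
(247,395,685): 247+395 ≤ 685 → not valid
(65,446,460): 65+446 > 460 → valid
(61,372,452): 61+372 ≤ 452 → not valid
(152,287,373): 152+287 > 373 → valid
3 of the 7 triples form a triangle.

3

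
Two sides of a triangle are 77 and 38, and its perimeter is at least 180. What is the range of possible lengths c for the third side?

Triangle inequality alone gives 39 < c < 115.
The perimeter condition gives c ≥ 180 − 77 − 38 = 65.
Intersecting the two: 65 ≤ c < 115.

65 ≤ c < 115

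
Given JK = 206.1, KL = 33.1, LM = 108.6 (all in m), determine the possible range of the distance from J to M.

64.4 ≤ JM ≤ 347.8 m

The maximum is all hops collinear in one direction: 206.1 + 33.1 + 108.6 = 347.8.
The longest hop is 206.1; the others sum to 141.7. Folding the others back against it leaves at least 206.1 − 141.7 = 64.4.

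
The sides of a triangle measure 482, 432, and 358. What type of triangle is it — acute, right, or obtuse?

Compare the square of the longest side to the sum of squares of the other two: 358² + 432² = 314788 > 232324 = 482².

acute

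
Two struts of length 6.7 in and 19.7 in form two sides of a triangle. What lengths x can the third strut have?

By the triangle inequality, x must be less than 6.7 + 19.7 = 26.4 and greater than |6.7 − 19.7| = 13.0.

13.0 < x < 26.4 (in)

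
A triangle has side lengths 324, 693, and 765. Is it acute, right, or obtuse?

right

Compare the square of the longest side to the sum of squares of the other two: 324² + 693² = 585225 = 765².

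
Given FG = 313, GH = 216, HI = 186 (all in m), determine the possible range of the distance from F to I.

The maximum is all hops collinear in one direction: 313 + 216 + 186 = 715.
The longest hop is 313; the others sum to 402. Since 313 ≤ 402, the path can fold back on itself completely, so the minimum distance is 0.

0 ≤ FI ≤ 715 m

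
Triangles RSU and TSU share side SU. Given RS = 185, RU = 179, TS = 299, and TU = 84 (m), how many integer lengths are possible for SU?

148

From triangle RSU: 6 < SU < 364.
From triangle TSU: 215 < SU < 383.
Intersection: 215 < SU < 364, so integers 216 through 363: 148 values.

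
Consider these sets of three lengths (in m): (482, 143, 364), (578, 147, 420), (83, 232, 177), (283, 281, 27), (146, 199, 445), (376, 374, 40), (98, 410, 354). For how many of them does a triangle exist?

5

(143,364,482): 143+364 > 482 → valid
(147,420,578): 147+420 ≤ 578 → not valid
(83,177,232): 83+177 > 232 → valid
(27,281,283): 27+281 > 283 → valid
(146,199,445): 146+199 ≤ 445 → not valid
(40,374,376): 40+374 > 376 → valid
(98,354,410): 98+354 > 410 → valid
5 of the 7 triples form a triangle.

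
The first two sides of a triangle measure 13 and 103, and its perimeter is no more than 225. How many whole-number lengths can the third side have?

Triangle inequality: 90 < x < 116. Perimeter ≤ 225 gives x ≤ 225 − 13 − 103 = 109.
So 90 < x ≤ 109; integers 91 through 109: 19 values.

19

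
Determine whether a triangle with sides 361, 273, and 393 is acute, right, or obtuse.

Compare the square of the longest side to the sum of squares of the other two: 273² + 361² = 204850 > 154449 = 393².

acute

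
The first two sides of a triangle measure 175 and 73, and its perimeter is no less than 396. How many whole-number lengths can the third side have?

Triangle inequality: 102 < x < 248. Perimeter ≥ 396 gives x ≥ 396 − 175 − 73 = 148.
So 148 ≤ x < 248; integers 148 through 247: 100 values.

100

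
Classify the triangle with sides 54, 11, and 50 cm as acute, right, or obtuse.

obtuse

Compare the square of the longest side to the sum of squares of the other two: 11² + 50² = 2621 < 2916 = 54².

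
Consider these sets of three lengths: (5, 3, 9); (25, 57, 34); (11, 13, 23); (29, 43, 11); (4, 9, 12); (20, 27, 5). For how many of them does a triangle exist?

(3,5,9): 3+5 ≤ 9 → not valid
(25,34,57): 25+34 > 57 → valid
(11,13,23): 11+13 > 23 → valid
(11,29,43): 11+29 ≤ 43 → not valid
(4,9,12): 4+9 > 12 → valid
(5,20,27): 5+20 ≤ 27 → not valid
3 of the 6 triples form a triangle.

3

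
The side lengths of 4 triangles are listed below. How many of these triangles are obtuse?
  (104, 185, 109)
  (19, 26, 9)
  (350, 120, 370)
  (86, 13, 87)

3

(104,185,109): 104²+109² = 22697 < 34225 = 185² → obtuse
(19,26,9): 9²+19² = 442 < 676 = 26² → obtuse
(350,120,370): 120²+350² = 136900 = 370² → right
(86,13,87): 13²+86² = 7565 < 7569 = 87² → obtuse
3 of the 4 are obtuse.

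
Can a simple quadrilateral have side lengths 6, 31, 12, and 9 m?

No

For a quadrilateral, each side must be shorter than the sum of the others.
Here the longest side is 31, but the remaining 3 sides sum to only 27.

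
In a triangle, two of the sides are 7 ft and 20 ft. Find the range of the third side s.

13 < s < 27

By the triangle inequality, s must be less than 7 + 20 = 27 and greater than |7 − 20| = 13.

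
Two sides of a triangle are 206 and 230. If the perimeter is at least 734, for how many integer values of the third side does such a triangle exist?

Triangle inequality: 24 < x < 436. Perimeter ≥ 734 gives x ≥ 734 − 206 − 230 = 298.
So 298 ≤ x < 436; integers 298 through 435: 138 values.

138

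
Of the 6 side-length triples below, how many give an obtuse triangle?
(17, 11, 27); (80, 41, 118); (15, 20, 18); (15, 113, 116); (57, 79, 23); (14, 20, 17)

(17,11,27): 11²+17² = 410 < 729 = 27² → obtuse
(80,41,118): 41²+80² = 8081 < 13924 = 118² → obtuse
(15,20,18): 15²+18² = 549 > 400 = 20² → acute
(15,113,116): 15²+113² = 12994 < 13456 = 116² → obtuse
(57,79,23): 23²+57² = 3778 < 6241 = 79² → obtuse
(14,20,17): 14²+17² = 485 > 400 = 20² → acute
4 of the 6 are obtuse.

4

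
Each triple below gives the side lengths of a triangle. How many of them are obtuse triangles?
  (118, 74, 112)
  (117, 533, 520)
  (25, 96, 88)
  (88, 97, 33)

2

(118,74,112): 74²+112² = 18020 > 13924 = 118² → acute
(117,533,520): 117²+520² = 284089 = 533² → right
(25,96,88): 25²+88² = 8369 < 9216 = 96² → obtuse
(88,97,33): 33²+88² = 8833 < 9409 = 97² → obtuse
2 of the 4 are obtuse.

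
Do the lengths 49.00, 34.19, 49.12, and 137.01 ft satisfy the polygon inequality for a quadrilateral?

No

For a quadrilateral, each side must be shorter than the sum of the others.
Here the longest side is 137.01, but the remaining 3 sides sum to only 132.31.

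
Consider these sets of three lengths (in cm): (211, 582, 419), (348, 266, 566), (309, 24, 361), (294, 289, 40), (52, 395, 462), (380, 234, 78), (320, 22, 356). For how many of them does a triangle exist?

(211,419,582): 211+419 > 582 → valid
(266,348,566): 266+348 > 566 → valid
(24,309,361): 24+309 ≤ 361 → not valid
(40,289,294): 40+289 > 294 → valid
(52,395,462): 52+395 ≤ 462 → not valid
(78,234,380): 78+234 ≤ 380 → not valid
(22,320,356): 22+320 ≤ 356 → not valid
3 of the 7 triples form a triangle.

3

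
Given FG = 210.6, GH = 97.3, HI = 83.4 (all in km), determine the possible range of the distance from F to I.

The maximum is all hops collinear in one direction: 210.6 + 97.3 + 83.4 = 391.3.
The longest hop is 210.6; the others sum to 180.7. Folding the others back against it leaves at least 210.6 − 180.7 = 29.9.

29.9 ≤ FI ≤ 391.3 km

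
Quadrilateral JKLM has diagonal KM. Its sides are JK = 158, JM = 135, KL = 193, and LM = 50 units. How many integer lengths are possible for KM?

99

From triangle JKM: 23 < KM < 293.
From triangle LKM: 143 < KM < 243.
Intersection: 143 < KM < 243, so integers 144 through 242: 99 values.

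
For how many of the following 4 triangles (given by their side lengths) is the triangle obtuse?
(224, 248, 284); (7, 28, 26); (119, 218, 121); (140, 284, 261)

(224,248,284): 224²+248² = 111680 > 80656 = 284² → acute
(7,28,26): 7²+26² = 725 < 784 = 28² → obtuse
(119,218,121): 119²+121² = 28802 < 47524 = 218² → obtuse
(140,284,261): 140²+261² = 87721 > 80656 = 284² → acute
2 of the 4 are obtuse.

2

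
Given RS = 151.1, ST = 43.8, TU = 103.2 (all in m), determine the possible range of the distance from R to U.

4.1 ≤ RU ≤ 298.1 m

The maximum is all hops collinear in one direction: 151.1 + 43.8 + 103.2 = 298.1.
The longest hop is 151.1; the others sum to 147.0. Folding the others back against it leaves at least 151.1 − 147.0 = 4.1.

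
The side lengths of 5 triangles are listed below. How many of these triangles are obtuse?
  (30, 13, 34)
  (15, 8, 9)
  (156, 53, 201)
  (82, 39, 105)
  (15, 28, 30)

4

(30,13,34): 13²+30² = 1069 < 1156 = 34² → obtuse
(15,8,9): 8²+9² = 145 < 225 = 15² → obtuse
(156,53,201): 53²+156² = 27145 < 40401 = 201² → obtuse
(82,39,105): 39²+82² = 8245 < 11025 = 105² → obtuse
(15,28,30): 15²+28² = 1009 > 900 = 30² → acute
4 of the 5 are obtuse.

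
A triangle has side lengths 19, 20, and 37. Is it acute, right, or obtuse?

Compare the square of the longest side to the sum of squares of the other two: 19² + 20² = 761 < 1369 = 37².

obtuse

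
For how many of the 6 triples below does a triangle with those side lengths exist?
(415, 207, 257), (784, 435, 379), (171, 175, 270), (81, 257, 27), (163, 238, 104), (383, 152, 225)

4

(207,257,415): 207+257 > 415 → valid
(379,435,784): 379+435 > 784 → valid
(171,175,270): 171+175 > 270 → valid
(27,81,257): 27+81 ≤ 257 → not valid
(104,163,238): 104+163 > 238 → valid
(152,225,383): 152+225 ≤ 383 → not valid
4 of the 6 triples form a triangle.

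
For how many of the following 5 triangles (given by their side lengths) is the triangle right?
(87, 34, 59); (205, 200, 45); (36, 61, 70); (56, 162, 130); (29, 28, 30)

1

(87,34,59): 34²+59² = 4637 < 7569 = 87² → obtuse
(205,200,45): 45²+200² = 42025 = 205² → right
(36,61,70): 36²+61² = 5017 > 4900 = 70² → acute
(56,162,130): 56²+130² = 20036 < 26244 = 162² → obtuse
(29,28,30): 28²+29² = 1625 > 900 = 30² → acute
1 of the 5 is right.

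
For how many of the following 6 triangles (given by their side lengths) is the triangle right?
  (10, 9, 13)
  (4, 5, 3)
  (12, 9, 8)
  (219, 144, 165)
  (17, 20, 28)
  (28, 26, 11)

(10,9,13): 9²+10² = 181 > 169 = 13² → acute
(4,5,3): 3²+4² = 25 = 5² → right
(12,9,8): 8²+9² = 145 > 144 = 12² → acute
(219,144,165): 144²+165² = 47961 = 219² → right
(17,20,28): 17²+20² = 689 < 784 = 28² → obtuse
(28,26,11): 11²+26² = 797 > 784 = 28² → acute
2 of the 6 are right.

2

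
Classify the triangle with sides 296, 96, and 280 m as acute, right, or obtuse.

right

Compare the square of the longest side to the sum of squares of the other two: 96² + 280² = 87616 = 296².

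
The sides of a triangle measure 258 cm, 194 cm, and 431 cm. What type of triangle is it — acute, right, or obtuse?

Compare the square of the longest side to the sum of squares of the other two: 194² + 258² = 104200 < 185761 = 431².

obtuse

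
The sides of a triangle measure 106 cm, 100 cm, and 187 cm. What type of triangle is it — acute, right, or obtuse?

Compare the square of the longest side to the sum of squares of the other two: 100² + 106² = 21236 < 34969 = 187².

obtuse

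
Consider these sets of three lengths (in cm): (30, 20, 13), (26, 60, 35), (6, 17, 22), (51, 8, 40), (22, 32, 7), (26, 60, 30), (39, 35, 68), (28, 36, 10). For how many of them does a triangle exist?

(13,20,30): 13+20 > 30 → valid
(26,35,60): 26+35 > 60 → valid
(6,17,22): 6+17 > 22 → valid
(8,40,51): 8+40 ≤ 51 → not valid
(7,22,32): 7+22 ≤ 32 → not valid
(26,30,60): 26+30 ≤ 60 → not valid
(35,39,68): 35+39 > 68 → valid
(10,28,36): 10+28 > 36 → valid
5 of the 8 triples form a triangle.

5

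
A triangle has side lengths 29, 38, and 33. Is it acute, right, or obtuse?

acute

Compare the square of the longest side to the sum of squares of the other two: 29² + 33² = 1930 > 1444 = 38².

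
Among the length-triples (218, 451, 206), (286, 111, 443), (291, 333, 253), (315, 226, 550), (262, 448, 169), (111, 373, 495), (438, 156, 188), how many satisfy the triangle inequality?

1

(206,218,451): 206+218 ≤ 451 → not valid
(111,286,443): 111+286 ≤ 443 → not valid
(253,291,333): 253+291 > 333 → valid
(226,315,550): 226+315 ≤ 550 → not valid
(169,262,448): 169+262 ≤ 448 → not valid
(111,373,495): 111+373 ≤ 495 → not valid
(156,188,438): 156+188 ≤ 438 → not valid
1 of the 7 triples forms a triangle.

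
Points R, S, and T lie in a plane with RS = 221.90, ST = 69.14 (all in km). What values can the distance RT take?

152.76 ≤ RT ≤ 291.04 km

By the triangle inequality, |221.90 − 69.14| ≤ RT ≤ 221.90 + 69.14.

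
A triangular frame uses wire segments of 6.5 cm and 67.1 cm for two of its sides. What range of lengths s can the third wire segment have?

60.6 < s < 73.6 (cm)

By the triangle inequality, s must be less than 6.5 + 67.1 = 73.6 and greater than |6.5 − 67.1| = 60.6.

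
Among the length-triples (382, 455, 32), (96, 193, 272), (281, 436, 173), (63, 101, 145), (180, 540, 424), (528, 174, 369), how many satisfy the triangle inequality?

5

(32,382,455): 32+382 ≤ 455 → not valid
(96,193,272): 96+193 > 272 → valid
(173,281,436): 173+281 > 436 → valid
(63,101,145): 63+101 > 145 → valid
(180,424,540): 180+424 > 540 → valid
(174,369,528): 174+369 > 528 → valid
5 of the 6 triples form a triangle.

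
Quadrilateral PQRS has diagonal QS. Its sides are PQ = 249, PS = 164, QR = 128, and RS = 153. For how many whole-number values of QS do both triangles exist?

195

From triangle PQS: 85 < QS < 413.
From triangle RQS: 25 < QS < 281.
Intersection: 85 < QS < 281, so integers 86 through 280: 195 values.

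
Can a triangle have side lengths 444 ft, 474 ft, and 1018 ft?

The longest side is 1018, but the other two sum to only 918.
918 < 1018, so the triangle inequality fails.

No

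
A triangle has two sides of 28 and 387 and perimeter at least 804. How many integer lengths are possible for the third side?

26

Triangle inequality: 359 < x < 415. Perimeter ≥ 804 gives x ≥ 804 − 28 − 387 = 389.
So 389 ≤ x < 415; integers 389 through 414: 26 values.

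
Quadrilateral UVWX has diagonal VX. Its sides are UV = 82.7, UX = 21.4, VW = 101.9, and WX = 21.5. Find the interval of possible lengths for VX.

From triangle UVX: |82.7 − 21.4| < VX < 82.7 + 21.4, i.e. 61.3 < VX < 104.1.
From triangle WVX: 80.4 < VX < 123.4.
Both must hold, so VX lies in the intersection.

80.4 < VX < 104.1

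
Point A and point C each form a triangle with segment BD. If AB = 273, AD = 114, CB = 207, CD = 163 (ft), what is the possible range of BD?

From triangle ABD: |273 − 114| < BD < 273 + 114, i.e. 159 < BD < 387.
From triangle CBD: 44 < BD < 370.
Both must hold, so BD lies in the intersection.

159 < BD < 370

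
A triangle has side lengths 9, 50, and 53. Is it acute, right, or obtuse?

Compare the square of the longest side to the sum of squares of the other two: 9² + 50² = 2581 < 2809 = 53².

obtuse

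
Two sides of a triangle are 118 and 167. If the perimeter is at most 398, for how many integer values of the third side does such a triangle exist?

Triangle inequality: 49 < x < 285. Perimeter ≤ 398 gives x ≤ 398 − 118 − 167 = 113.
So 49 < x ≤ 113; integers 50 through 113: 64 values.

64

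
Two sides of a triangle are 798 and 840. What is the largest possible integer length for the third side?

The third side must be strictly less than 798 + 840 = 1638.
The largest integer below 1638 is 1637.

1637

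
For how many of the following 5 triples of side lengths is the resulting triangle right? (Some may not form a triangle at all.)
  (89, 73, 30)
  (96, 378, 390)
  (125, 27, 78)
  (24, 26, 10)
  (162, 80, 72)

2

(89,73,30): 30²+73² = 6229 < 7921 = 89² → obtuse
(96,378,390): 96²+378² = 152100 = 390² → right
(125,27,78): 27+78 ≤ 125, not a triangle
(24,26,10): 10²+24² = 676 = 26² → right
(162,80,72): 72+80 ≤ 162, not a triangle
2 of the 5 are right.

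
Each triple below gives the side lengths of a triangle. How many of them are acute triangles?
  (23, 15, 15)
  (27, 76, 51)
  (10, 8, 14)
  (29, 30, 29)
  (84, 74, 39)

1

(23,15,15): 15²+15² = 450 < 529 = 23² → obtuse
(27,76,51): 27²+51² = 3330 < 5776 = 76² → obtuse
(10,8,14): 8²+10² = 164 < 196 = 14² → obtuse
(29,30,29): 29²+29² = 1682 > 900 = 30² → acute
(84,74,39): 39²+74² = 6997 < 7056 = 84² → obtuse
1 of the 5 is acute.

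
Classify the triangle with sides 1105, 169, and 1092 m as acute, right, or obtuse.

Compare the square of the longest side to the sum of squares of the other two: 169² + 1092² = 1221025 = 1105².

right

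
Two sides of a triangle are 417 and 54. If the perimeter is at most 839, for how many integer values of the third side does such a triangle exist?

5

Triangle inequality: 363 < x < 471. Perimeter ≤ 839 gives x ≤ 839 − 417 − 54 = 368.
So 363 < x ≤ 368; integers 364 through 368: 5 values.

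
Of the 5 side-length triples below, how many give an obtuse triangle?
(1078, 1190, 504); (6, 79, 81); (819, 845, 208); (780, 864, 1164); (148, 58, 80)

(1078,1190,504): 504²+1078² = 1416100 = 1190² → right
(6,79,81): 6²+79² = 6277 < 6561 = 81² → obtuse
(819,845,208): 208²+819² = 714025 = 845² → right
(780,864,1164): 780²+864² = 1354896 = 1164² → right
(148,58,80): 58+80 ≤ 148, not a triangle
1 of the 5 is obtuse.

1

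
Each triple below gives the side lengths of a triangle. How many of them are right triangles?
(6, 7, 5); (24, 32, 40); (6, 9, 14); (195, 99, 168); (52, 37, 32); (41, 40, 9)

3

(6,7,5): 5²+6² = 61 > 49 = 7² → acute
(24,32,40): 24²+32² = 1600 = 40² → right
(6,9,14): 6²+9² = 117 < 196 = 14² → obtuse
(195,99,168): 99²+168² = 38025 = 195² → right
(52,37,32): 32²+37² = 2393 < 2704 = 52² → obtuse
(41,40,9): 9²+40² = 1681 = 41² → right
3 of the 6 are right.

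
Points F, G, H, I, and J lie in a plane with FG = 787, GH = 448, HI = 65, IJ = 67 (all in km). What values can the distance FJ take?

The maximum is all hops collinear in one direction: 787 + 448 + 65 + 67 = 1367.
The longest hop is 787; the others sum to 580. Folding the others back against it leaves at least 787 − 580 = 207.

207 ≤ FJ ≤ 1367 km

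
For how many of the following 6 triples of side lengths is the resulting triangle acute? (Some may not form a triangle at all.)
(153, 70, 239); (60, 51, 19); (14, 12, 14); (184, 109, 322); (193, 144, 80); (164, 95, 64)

(153,70,239): 70+153 ≤ 239, not a triangle
(60,51,19): 19²+51² = 2962 < 3600 = 60² → obtuse
(14,12,14): 12²+14² = 340 > 196 = 14² → acute
(184,109,322): 109+184 ≤ 322, not a triangle
(193,144,80): 80²+144² = 27136 < 37249 = 193² → obtuse
(164,95,64): 64+95 ≤ 164, not a triangle
1 of the 6 is acute.

1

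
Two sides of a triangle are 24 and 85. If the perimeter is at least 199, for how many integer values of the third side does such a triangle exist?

19

Triangle inequality: 61 < x < 109. Perimeter ≥ 199 gives x ≥ 199 − 24 − 85 = 90.
So 90 ≤ x < 109; integers 90 through 108: 19 values.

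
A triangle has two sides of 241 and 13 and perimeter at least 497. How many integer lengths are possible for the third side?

11

Triangle inequality: 228 < x < 254. Perimeter ≥ 497 gives x ≥ 497 − 241 − 13 = 243.
So 243 ≤ x < 254; integers 243 through 253: 11 values.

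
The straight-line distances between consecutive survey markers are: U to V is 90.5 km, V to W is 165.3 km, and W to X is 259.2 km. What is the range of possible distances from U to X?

3.4 ≤ UX ≤ 515.0 km

The maximum is all hops collinear in one direction: 90.5 + 165.3 + 259.2 = 515.0.
The longest hop is 259.2; the others sum to 255.8. Folding the others back against it leaves at least 259.2 − 255.8 = 3.4.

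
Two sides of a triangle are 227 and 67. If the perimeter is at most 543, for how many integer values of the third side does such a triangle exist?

Triangle inequality: 160 < x < 294. Perimeter ≤ 543 gives x ≤ 543 − 227 − 67 = 249.
So 160 < x ≤ 249; integers 161 through 249: 89 values.

89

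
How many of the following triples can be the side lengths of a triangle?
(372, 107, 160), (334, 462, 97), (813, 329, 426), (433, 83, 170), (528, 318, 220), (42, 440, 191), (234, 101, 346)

(107,160,372): 107+160 ≤ 372 → not valid
(97,334,462): 97+334 ≤ 462 → not valid
(329,426,813): 329+426 ≤ 813 → not valid
(83,170,433): 83+170 ≤ 433 → not valid
(220,318,528): 220+318 > 528 → valid
(42,191,440): 42+191 ≤ 440 → not valid
(101,234,346): 101+234 ≤ 346 → not valid
1 of the 7 triples forms a triangle.

1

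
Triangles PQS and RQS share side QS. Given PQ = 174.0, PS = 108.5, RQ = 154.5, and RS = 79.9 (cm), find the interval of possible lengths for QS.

From triangle PQS: |174.0 − 108.5| < QS < 174.0 + 108.5, i.e. 65.5 < QS < 282.5.
From triangle RQS: 74.6 < QS < 234.4.
Both must hold, so QS lies in the intersection.

74.6 < QS < 234.4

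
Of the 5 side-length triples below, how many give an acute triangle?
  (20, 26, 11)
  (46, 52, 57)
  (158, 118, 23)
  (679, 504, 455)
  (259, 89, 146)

1

(20,26,11): 11²+20² = 521 < 676 = 26² → obtuse
(46,52,57): 46²+52² = 4820 > 3249 = 57² → acute
(158,118,23): 23+118 ≤ 158, not a triangle
(679,504,455): 455²+504² = 461041 = 679² → right
(259,89,146): 89+146 ≤ 259, not a triangle
1 of the 5 is acute.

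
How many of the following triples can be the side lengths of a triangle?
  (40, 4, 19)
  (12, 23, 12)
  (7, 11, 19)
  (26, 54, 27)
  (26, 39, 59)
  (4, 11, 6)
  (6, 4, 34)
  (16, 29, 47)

2

(4,19,40): 4+19 ≤ 40 → not valid
(12,12,23): 12+12 > 23 → valid
(7,11,19): 7+11 ≤ 19 → not valid
(26,27,54): 26+27 ≤ 54 → not valid
(26,39,59): 26+39 > 59 → valid
(4,6,11): 4+6 ≤ 11 → not valid
(4,6,34): 4+6 ≤ 34 → not valid
(16,29,47): 16+29 ≤ 47 → not valid
2 of the 8 triples form a triangle.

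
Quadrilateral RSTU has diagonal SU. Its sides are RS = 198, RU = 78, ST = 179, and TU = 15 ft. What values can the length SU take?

From triangle RSU: |198 − 78| < SU < 198 + 78, i.e. 120 < SU < 276.
From triangle TSU: 164 < SU < 194.
Both must hold, so SU lies in the intersection.

164 < SU < 194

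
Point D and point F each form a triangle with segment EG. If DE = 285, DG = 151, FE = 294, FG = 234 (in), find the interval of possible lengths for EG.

From triangle DEG: |285 − 151| < EG < 285 + 151, i.e. 134 < EG < 436.
From triangle FEG: 60 < EG < 528.
Both must hold, so EG lies in the intersection.

134 < EG < 436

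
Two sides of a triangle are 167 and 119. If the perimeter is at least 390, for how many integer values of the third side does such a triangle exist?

Triangle inequality: 48 < x < 286. Perimeter ≥ 390 gives x ≥ 390 − 167 − 119 = 104.
So 104 ≤ x < 286; integers 104 through 285: 182 values.

182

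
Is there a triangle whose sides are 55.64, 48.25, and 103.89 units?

No

The two shorter sides sum to 103.89, exactly equal to the longest side 103.89.
That gives only a degenerate (flat) triangle — the inequality must be strict.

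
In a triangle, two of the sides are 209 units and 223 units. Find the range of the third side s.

14 < s < 432 (units)

By the triangle inequality, s must be less than 209 + 223 = 432 and greater than |209 − 223| = 14.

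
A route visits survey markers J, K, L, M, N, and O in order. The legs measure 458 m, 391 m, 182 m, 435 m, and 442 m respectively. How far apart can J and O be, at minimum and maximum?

0 ≤ JO ≤ 1908 m

The maximum is all hops collinear in one direction: 458 + 391 + 182 + 435 + 442 = 1908.
The longest hop is 458; the others sum to 1450. Since 458 ≤ 1450, the path can fold back on itself completely, so the minimum distance is 0.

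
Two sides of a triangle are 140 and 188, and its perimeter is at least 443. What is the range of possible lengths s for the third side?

Triangle inequality alone gives 48 < s < 328.
The perimeter condition gives s ≥ 443 − 140 − 188 = 115.
Intersecting the two: 115 ≤ s < 328.

115 ≤ s < 328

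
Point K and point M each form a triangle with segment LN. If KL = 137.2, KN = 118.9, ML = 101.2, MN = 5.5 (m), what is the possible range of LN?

95.7 < LN < 106.7

From triangle KLN: |137.2 − 118.9| < LN < 137.2 + 118.9, i.e. 18.3 < LN < 256.1.
From triangle MLN: 95.7 < LN < 106.7.
Both must hold, so LN lies in the intersection.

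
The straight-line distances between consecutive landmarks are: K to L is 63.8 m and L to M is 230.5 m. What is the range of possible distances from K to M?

166.7 ≤ KM ≤ 294.3 m

By the triangle inequality, |63.8 − 230.5| ≤ KM ≤ 63.8 + 230.5.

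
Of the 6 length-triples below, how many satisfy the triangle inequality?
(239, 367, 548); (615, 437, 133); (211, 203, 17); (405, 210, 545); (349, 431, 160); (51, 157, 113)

5

(239,367,548): 239+367 > 548 → valid
(133,437,615): 133+437 ≤ 615 → not valid
(17,203,211): 17+203 > 211 → valid
(210,405,545): 210+405 > 545 → valid
(160,349,431): 160+349 > 431 → valid
(51,113,157): 51+113 > 157 → valid
5 of the 6 triples form a triangle.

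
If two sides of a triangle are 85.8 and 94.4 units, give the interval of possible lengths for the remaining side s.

8.6 < s < 180.2

By the triangle inequality, s must be less than 85.8 + 94.4 = 180.2 and greater than |85.8 − 94.4| = 8.6.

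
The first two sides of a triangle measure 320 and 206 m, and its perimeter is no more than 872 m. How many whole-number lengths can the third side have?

232

Triangle inequality: 114 < x < 526. Perimeter ≤ 872 gives x ≤ 872 − 320 − 206 = 346.
So 114 < x ≤ 346; integers 115 through 346: 232 values.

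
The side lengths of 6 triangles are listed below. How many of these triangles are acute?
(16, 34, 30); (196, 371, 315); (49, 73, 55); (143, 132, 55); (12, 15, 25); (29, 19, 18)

1

(16,34,30): 16²+30² = 1156 = 34² → right
(196,371,315): 196²+315² = 137641 = 371² → right
(49,73,55): 49²+55² = 5426 > 5329 = 73² → acute
(143,132,55): 55²+132² = 20449 = 143² → right
(12,15,25): 12²+15² = 369 < 625 = 25² → obtuse
(29,19,18): 18²+19² = 685 < 841 = 29² → obtuse
1 of the 6 is acute.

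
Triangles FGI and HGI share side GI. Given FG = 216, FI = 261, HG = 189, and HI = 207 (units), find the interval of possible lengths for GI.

45 < GI < 396

From triangle FGI: |216 − 261| < GI < 216 + 261, i.e. 45 < GI < 477.
From triangle HGI: 18 < GI < 396.
Both must hold, so GI lies in the intersection.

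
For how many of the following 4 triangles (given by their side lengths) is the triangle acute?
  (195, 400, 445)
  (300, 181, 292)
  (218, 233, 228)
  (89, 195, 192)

(195,400,445): 195²+400² = 198025 = 445² → right
(300,181,292): 181²+292² = 118025 > 90000 = 300² → acute
(218,233,228): 218²+228² = 99508 > 54289 = 233² → acute
(89,195,192): 89²+192² = 44785 > 38025 = 195² → acute
3 of the 4 are acute.

3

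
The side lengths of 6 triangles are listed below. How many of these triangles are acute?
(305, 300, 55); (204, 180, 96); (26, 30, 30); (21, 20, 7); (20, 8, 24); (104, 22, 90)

(305,300,55): 55²+300² = 93025 = 305² → right
(204,180,96): 96²+180² = 41616 = 204² → right
(26,30,30): 26²+30² = 1576 > 900 = 30² → acute
(21,20,7): 7²+20² = 449 > 441 = 21² → acute
(20,8,24): 8²+20² = 464 < 576 = 24² → obtuse
(104,22,90): 22²+90² = 8584 < 10816 = 104² → obtuse
2 of the 6 are acute.

2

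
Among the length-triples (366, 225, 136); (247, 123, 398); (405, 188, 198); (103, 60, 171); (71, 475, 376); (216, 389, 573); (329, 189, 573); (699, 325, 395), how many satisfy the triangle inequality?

2

(136,225,366): 136+225 ≤ 366 → not valid
(123,247,398): 123+247 ≤ 398 → not valid
(188,198,405): 188+198 ≤ 405 → not valid
(60,103,171): 60+103 ≤ 171 → not valid
(71,376,475): 71+376 ≤ 475 → not valid
(216,389,573): 216+389 > 573 → valid
(189,329,573): 189+329 ≤ 573 → not valid
(325,395,699): 325+395 > 699 → valid
2 of the 8 triples form a triangle.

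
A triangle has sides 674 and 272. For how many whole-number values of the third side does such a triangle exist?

543

The third side lies in the open interval (402, 946).
Integers from 403 to 945 inclusive: 945 − 403 + 1 = 543.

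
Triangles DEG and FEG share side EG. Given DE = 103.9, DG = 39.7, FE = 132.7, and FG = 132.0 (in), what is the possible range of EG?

From triangle DEG: |103.9 − 39.7| < EG < 103.9 + 39.7, i.e. 64.2 < EG < 143.6.
From triangle FEG: 0.7 < EG < 264.7.
Both must hold, so EG lies in the intersection.

64.2 < EG < 143.6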